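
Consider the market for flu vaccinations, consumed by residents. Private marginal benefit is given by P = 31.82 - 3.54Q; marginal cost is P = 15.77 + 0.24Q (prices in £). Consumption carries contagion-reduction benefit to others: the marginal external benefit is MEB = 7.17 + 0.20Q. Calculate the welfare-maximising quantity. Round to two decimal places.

Q* = 6.49

Social marginal benefit = demand + MEB = 38.99 - 3.34Q.
Set SMB = MC: 38.99 - 3.34Q = 15.77 + 0.24Q → Q* = 6.4860.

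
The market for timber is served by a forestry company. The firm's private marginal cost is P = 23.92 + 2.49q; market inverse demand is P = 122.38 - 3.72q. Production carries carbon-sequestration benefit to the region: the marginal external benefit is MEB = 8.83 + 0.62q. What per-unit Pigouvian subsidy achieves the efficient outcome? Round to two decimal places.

Social marginal cost = private MC − MEB = 15.09 + 1.87q.
Set SMC = demand: 15.09 + 1.87q = 122.38 - 3.72q → q* = 19.1932.
The Pigouvian subsidy equals MEB at q*: 8.83 + 0.62×19.1932 = 20.7298.

subsidy = 20.73 per unit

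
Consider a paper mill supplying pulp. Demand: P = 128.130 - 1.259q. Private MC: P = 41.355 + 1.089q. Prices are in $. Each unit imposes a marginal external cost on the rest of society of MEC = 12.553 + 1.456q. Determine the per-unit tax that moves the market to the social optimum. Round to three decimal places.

Social marginal cost = private MC + MEC = 53.908 + 2.545q.
Set SMC = demand: 53.908 + 2.545q = 128.130 - 1.259q → q* = 19.5116.
The Pigouvian tax equals MEC at q*: 12.553 + 1.456×19.5116 = 40.9619.

tax = $40.962 per unit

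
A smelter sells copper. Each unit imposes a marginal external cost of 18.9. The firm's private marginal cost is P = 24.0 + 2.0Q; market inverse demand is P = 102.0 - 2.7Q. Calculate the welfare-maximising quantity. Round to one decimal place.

Social marginal cost = private MC + MEC = 42.9 + 2.0Q.
Set SMC = demand: 42.9 + 2.0Q = 102.0 - 2.7Q → Q* = 12.5745.

Q* = 12.6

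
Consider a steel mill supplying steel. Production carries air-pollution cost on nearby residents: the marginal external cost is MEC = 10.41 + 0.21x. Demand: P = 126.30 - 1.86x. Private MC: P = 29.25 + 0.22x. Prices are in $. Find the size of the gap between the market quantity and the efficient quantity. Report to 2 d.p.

Market equilibrium (private): 29.25 + 0.22x = 126.30 - 1.86x → x_m = 46.6587.
Social marginal cost = private MC + MEC = 39.66 + 0.43x.
Set SMC = demand: 39.66 + 0.43x = 126.30 - 1.86x → x* = 37.8341.
Gap = |46.6587 − 37.8341| = 8.8246.

8.82 units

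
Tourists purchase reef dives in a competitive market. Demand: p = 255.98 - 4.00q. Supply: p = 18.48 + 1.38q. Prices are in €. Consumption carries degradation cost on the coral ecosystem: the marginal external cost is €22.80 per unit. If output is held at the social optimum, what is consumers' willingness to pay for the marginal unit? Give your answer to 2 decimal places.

P = €96.35

Social marginal benefit = demand − MEC = 233.18 - 4.00q.
Set SMB = MC: 233.18 - 4.00q = 18.48 + 1.38q → q* = 39.9071.
Consumer price on the demand curve at q*: 255.98 − 4.00×39.9071 = 96.3516.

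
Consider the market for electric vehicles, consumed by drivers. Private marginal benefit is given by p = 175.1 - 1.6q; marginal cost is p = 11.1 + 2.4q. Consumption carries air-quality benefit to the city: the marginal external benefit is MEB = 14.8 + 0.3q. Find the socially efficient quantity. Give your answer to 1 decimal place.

Social marginal benefit = demand + MEB = 189.9 - 1.3q.
Set SMB = MC: 189.9 - 1.3q = 11.1 + 2.4q → q* = 48.3243.

q* = 48.3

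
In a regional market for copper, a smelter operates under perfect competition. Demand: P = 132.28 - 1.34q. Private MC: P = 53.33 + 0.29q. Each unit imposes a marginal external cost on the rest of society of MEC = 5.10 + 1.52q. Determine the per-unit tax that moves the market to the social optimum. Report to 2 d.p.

tax = 40.74 per unit

Social marginal cost = private MC + MEC = 58.43 + 1.81q.
Set SMC = demand: 58.43 + 1.81q = 132.28 - 1.34q → q* = 23.4444.
The Pigouvian tax equals MEC at q*: 5.10 + 1.52×23.4444 = 40.7355.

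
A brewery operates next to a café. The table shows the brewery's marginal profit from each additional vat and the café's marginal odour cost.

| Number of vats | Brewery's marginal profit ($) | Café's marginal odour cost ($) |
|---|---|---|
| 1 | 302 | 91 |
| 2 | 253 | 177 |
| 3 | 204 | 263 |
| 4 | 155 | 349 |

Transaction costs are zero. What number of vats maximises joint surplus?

2

Bargaining reaches the level where marginal profit last exceeds marginal odour cost.
That holds through level 2 (253 ≥ 177) but not at 3 (204 < 263).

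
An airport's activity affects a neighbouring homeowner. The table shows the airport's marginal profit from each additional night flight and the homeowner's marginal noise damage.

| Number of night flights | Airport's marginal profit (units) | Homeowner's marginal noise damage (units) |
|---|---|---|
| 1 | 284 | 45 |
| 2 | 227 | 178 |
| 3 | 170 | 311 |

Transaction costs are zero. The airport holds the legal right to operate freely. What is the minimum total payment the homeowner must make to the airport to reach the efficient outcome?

170

Left alone the airport would choose level 3 (marginal profit stays positive).
Efficient level: k* = 2 (marginal profit ≥ marginal noise damage through 2).
The homeowner must at least cover the airport's forgone profit from cutting 3→2: 170 = 170.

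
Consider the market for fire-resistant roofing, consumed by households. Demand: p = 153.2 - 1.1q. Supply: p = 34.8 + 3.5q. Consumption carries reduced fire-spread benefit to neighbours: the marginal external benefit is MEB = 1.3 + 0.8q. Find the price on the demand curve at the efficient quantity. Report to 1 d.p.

P = 118.6

Social marginal benefit = demand + MEB = 154.5 - 0.3q.
Set SMB = MC: 154.5 - 0.3q = 34.8 + 3.5q → q* = 31.5000.
Consumer price on the demand curve at q*: 153.2 − 1.1×31.5000 = 118.5500.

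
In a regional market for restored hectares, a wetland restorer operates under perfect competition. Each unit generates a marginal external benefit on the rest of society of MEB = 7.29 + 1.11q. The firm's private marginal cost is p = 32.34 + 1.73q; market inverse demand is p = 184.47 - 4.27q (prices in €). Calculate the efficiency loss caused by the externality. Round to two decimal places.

Market equilibrium (private): 32.34 + 1.73q = 184.47 - 4.27q → q_m = 25.3550.
Social marginal cost = private MC − MEB = 25.05 + 0.62q.
Set SMC = demand: 25.05 + 0.62q = 184.47 - 4.27q → q* = 32.6012.
The loss is the area between SMC and demand from q* to q_m; with linear curves that's a triangle of height MEB(q_m).
DWL = ½ × 7.2462 × 35.4341 = 128.3813.

DWL = €128.38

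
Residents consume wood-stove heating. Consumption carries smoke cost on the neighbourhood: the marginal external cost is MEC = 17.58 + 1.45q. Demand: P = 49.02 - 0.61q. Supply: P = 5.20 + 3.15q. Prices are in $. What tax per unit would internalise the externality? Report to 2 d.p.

Social marginal benefit = demand − MEC = 31.44 - 2.06q.
Set SMB = MC: 31.44 - 2.06q = 5.20 + 3.15q → q* = 5.0365.
The Pigouvian tax equals MEC at q*: 17.58 + 1.45×5.0365 = 24.8829.

tax = $24.88 per unit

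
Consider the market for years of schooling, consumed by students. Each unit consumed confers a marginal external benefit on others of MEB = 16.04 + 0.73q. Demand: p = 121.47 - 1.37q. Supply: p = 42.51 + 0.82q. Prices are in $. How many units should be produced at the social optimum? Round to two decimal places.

Social marginal benefit = demand + MEB = 137.51 - 0.64q.
Set SMB = MC: 137.51 - 0.64q = 42.51 + 0.82q → q* = 65.0685.

q* = 65.07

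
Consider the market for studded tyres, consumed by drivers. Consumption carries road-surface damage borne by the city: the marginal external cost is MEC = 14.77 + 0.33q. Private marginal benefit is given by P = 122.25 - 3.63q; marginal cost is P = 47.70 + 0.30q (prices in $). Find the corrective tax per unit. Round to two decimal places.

tax = $19.40 per unit

Social marginal benefit = demand − MEC = 107.48 - 3.96q.
Set SMB = MC: 107.48 - 3.96q = 47.70 + 0.30q → q* = 14.0329.
The Pigouvian tax equals MEC at q*: 14.77 + 0.33×14.0329 = 19.4009.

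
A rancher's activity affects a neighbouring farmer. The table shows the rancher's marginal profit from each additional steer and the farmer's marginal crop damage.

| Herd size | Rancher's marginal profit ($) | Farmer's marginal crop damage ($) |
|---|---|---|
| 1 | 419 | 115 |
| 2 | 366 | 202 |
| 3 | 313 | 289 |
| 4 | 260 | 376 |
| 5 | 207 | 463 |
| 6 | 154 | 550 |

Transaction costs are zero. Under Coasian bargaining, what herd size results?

3

Bargaining reaches the level where marginal profit last exceeds marginal crop damage.
That holds through level 3 (313 ≥ 289) but not at 4 (260 < 376).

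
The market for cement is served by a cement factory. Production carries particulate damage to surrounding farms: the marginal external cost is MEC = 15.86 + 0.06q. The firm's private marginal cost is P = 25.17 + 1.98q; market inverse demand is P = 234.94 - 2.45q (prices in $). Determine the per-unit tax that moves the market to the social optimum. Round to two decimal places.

Social marginal cost = private MC + MEC = 41.03 + 2.04q.
Set SMC = demand: 41.03 + 2.04q = 234.94 - 2.45q → q* = 43.1871.
The Pigouvian tax equals MEC at q*: 15.86 + 0.06×43.1871 = 18.4512.

tax = $18.45 per unit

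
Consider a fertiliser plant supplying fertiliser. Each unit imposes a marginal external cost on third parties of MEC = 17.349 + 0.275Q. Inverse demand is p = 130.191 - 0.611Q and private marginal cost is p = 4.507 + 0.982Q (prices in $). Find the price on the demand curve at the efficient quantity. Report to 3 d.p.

Social marginal cost = private MC + MEC = 21.856 + 1.257Q.
Set SMC = demand: 21.856 + 1.257Q = 130.191 - 0.611Q → Q* = 57.9952.
Consumer price on the demand curve at Q*: 130.191 − 0.611×57.9952 = 94.7559.

P = $94.756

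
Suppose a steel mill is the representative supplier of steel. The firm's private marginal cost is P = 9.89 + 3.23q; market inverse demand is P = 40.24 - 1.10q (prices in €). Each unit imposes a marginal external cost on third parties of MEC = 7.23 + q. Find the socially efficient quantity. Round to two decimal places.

Social marginal cost = private MC + MEC = 17.12 + 4.23q.
Set SMC = demand: 17.12 + 4.23q = 40.24 - 1.10q → q* = 4.3377.

q* = 4.34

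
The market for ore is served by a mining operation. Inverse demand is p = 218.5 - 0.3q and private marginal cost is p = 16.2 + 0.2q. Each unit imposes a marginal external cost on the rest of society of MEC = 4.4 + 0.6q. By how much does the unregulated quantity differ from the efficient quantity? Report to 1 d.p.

224.7 units

Market equilibrium (private): 16.2 + 0.2q = 218.5 - 0.3q → q_m = 404.6000.
Social marginal cost = private MC + MEC = 20.6 + 0.8q.
Set SMC = demand: 20.6 + 0.8q = 218.5 - 0.3q → q* = 179.9091.
Gap = |404.6000 − 179.9091| = 224.6909.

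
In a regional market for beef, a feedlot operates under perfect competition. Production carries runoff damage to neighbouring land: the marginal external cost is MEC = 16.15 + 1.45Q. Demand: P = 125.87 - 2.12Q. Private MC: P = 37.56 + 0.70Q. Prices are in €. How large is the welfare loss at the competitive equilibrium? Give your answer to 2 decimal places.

DWL = €443.72

Market equilibrium (private): 37.56 + 0.70Q = 125.87 - 2.12Q → Q_m = 31.3156.
Social marginal cost = private MC + MEC = 53.71 + 2.15Q.
Set SMC = demand: 53.71 + 2.15Q = 125.87 - 2.12Q → Q* = 16.8993.
The loss is the area between SMC and demand from Q* to Q_m; with linear curves that's a triangle of height MEC(Q_m).
DWL = ½ × 14.4163 × 61.5576 = 443.7164.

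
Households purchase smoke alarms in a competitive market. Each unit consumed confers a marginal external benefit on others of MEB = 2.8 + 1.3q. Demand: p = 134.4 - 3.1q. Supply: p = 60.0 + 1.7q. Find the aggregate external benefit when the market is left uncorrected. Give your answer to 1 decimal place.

Market equilibrium (private): 60.0 + 1.7q = 134.4 - 3.1q → q_m = 15.5000.
Total external benefit = ∫₀^{q_m} (2.8 + 1.3q) dq = 2.8×15.5000 + ½×1.3×15.5000² = 199.5625.

199.6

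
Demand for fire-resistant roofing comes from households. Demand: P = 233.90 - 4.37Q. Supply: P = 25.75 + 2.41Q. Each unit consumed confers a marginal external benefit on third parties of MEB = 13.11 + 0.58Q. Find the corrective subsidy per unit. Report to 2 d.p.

Social marginal benefit = demand + MEB = 247.01 - 3.79Q.
Set SMB = MC: 247.01 - 3.79Q = 25.75 + 2.41Q → Q* = 35.6871.
The Pigouvian subsidy equals MEB at Q*: 13.11 + 0.58×35.6871 = 33.8085.

subsidy = 33.81 per unit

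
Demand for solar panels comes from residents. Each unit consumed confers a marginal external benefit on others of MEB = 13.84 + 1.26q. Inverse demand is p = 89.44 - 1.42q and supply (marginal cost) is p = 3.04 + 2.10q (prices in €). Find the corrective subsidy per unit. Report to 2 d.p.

subsidy = €69.73 per unit

Social marginal benefit = demand + MEB = 103.28 - 0.16q.
Set SMB = MC: 103.28 - 0.16q = 3.04 + 2.10q → q* = 44.3540.
The Pigouvian subsidy equals MEB at q*: 13.84 + 1.26×44.3540 = 69.7260.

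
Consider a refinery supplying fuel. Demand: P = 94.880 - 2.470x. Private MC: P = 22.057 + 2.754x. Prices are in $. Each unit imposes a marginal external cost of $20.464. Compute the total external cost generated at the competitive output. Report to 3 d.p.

$285.270

Market equilibrium (private): 22.057 + 2.754x = 94.880 - 2.470x → x_m = 13.9401.
Total external cost = MEC × x_m = 20.464 × 13.9401 = 285.2702.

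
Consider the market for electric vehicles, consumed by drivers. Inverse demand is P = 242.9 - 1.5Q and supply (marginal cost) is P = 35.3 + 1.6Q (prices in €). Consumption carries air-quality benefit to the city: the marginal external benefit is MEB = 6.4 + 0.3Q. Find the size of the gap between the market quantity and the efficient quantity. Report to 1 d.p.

Market equilibrium (private): 35.3 + 1.6Q = 242.9 - 1.5Q → Q_m = 66.9677.
Social marginal benefit = demand + MEB = 249.3 - 1.2Q.
Set SMB = MC: 249.3 - 1.2Q = 35.3 + 1.6Q → Q* = 76.4286.
Gap = |66.9677 − 76.4286| = 9.4609.

9.5 units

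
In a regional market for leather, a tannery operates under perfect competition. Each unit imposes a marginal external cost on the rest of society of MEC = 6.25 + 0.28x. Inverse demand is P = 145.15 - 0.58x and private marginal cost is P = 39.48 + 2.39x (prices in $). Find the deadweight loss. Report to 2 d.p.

DWL = $40.44

Market equilibrium (private): 39.48 + 2.39x = 145.15 - 0.58x → x_m = 35.5791.
Social marginal cost = private MC + MEC = 45.73 + 2.67x.
Set SMC = demand: 45.73 + 2.67x = 145.15 - 0.58x → x* = 30.5908.
Height of the DWL triangle at x_m is SMC(x_m) − demand(x_m) = MEC(x_m) = 16.2122.
DWL = ½ × 4.9883 × 16.2122 = 40.4357.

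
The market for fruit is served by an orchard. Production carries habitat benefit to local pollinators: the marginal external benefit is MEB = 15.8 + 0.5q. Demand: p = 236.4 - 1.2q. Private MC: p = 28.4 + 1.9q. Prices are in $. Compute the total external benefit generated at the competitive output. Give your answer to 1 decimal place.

$2185.6

Market equilibrium (private): 28.4 + 1.9q = 236.4 - 1.2q → q_m = 67.0968.
Total external benefit = ∫₀^{q_m} (15.8 + 0.5q) dq = 15.8×67.0968 + ½×0.5×67.0968² = 2185.6246.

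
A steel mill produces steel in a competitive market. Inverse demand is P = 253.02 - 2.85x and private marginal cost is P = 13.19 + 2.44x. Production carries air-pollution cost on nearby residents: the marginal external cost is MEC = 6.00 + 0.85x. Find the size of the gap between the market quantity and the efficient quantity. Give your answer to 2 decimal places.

7.25 units

Market equilibrium (private): 13.19 + 2.44x = 253.02 - 2.85x → x_m = 45.3365.
Social marginal cost = private MC + MEC = 19.19 + 3.29x.
Set SMC = demand: 19.19 + 3.29x = 253.02 - 2.85x → x* = 38.0831.
Gap = |45.3365 − 38.0831| = 7.2534.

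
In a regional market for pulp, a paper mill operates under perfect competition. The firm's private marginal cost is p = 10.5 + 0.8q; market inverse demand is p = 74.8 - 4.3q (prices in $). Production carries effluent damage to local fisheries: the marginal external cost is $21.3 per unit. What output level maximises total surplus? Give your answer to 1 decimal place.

q* = 8.4

Social marginal cost = private MC + MEC = 31.8 + 0.8q.
Set SMC = demand: 31.8 + 0.8q = 74.8 - 4.3q → q* = 8.4314.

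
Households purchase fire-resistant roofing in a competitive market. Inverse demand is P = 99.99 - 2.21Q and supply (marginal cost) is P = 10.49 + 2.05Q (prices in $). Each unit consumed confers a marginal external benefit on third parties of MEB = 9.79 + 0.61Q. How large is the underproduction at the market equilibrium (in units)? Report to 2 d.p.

Market equilibrium (private): 10.49 + 2.05Q = 99.99 - 2.21Q → Q_m = 21.0094.
Social marginal benefit = demand + MEB = 109.78 - 1.60Q.
Set SMB = MC: 109.78 - 1.60Q = 10.49 + 2.05Q → Q* = 27.2027.
Gap = |21.0094 − 27.2027| = 6.1933.

6.19 units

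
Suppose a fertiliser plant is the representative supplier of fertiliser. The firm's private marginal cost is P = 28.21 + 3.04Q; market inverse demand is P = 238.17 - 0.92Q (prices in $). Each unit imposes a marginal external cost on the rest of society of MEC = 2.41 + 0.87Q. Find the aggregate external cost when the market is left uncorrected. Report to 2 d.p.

Market equilibrium (private): 28.21 + 3.04Q = 238.17 - 0.92Q → Q_m = 53.0202.
Total external cost = ∫₀^{Q_m} (2.41 + 0.87Q) dQ = 2.41×53.0202 + ½×0.87×53.0202² = 1350.6253.

$1350.63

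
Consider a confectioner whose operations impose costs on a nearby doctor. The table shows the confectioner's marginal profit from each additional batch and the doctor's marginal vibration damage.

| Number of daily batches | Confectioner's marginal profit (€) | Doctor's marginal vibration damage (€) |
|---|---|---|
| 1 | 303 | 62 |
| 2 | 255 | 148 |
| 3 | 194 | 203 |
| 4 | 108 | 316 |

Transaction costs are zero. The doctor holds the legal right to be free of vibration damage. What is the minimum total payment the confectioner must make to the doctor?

€210

Efficient level: marginal profit ≥ marginal vibration damage through level 2, so k* = 2.
With the doctor holding the right, the confectioner must at least compensate total damage at k*: 62 + 148 = 210.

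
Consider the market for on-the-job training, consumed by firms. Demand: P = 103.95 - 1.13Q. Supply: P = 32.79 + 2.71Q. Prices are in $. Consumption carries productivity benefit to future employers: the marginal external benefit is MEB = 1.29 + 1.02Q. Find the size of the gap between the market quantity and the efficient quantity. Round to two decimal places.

Market equilibrium (private): 32.79 + 2.71Q = 103.95 - 1.13Q → Q_m = 18.5313.
Social marginal benefit = demand + MEB = 105.24 - 0.11Q.
Set SMB = MC: 105.24 - 0.11Q = 32.79 + 2.71Q → Q* = 25.6915.
Gap = |18.5313 − 25.6915| = 7.1602.

7.16 units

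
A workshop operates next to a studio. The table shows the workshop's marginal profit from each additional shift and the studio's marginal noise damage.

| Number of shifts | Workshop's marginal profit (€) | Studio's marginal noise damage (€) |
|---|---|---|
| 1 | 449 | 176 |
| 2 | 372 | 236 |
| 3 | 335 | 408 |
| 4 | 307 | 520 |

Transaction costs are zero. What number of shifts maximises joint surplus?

Bargaining reaches the level where marginal profit last exceeds marginal noise damage.
That holds through level 2 (372 ≥ 236) but not at 3 (335 < 408).

2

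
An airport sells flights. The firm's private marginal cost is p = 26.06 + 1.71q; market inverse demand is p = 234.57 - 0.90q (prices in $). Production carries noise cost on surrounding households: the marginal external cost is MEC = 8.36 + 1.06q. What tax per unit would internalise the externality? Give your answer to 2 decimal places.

tax = $66.17 per unit

Social marginal cost = private MC + MEC = 34.42 + 2.77q.
Set SMC = demand: 34.42 + 2.77q = 234.57 - 0.90q → q* = 54.5368.
The Pigouvian tax equals MEC at q*: 8.36 + 1.06×54.5368 = 66.1690.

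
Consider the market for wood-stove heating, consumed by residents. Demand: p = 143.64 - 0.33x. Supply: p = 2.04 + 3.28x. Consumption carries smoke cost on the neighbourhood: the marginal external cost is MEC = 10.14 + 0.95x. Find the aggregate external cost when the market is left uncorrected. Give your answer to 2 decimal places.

Market equilibrium (private): 2.04 + 3.28x = 143.64 - 0.33x → x_m = 39.2244.
Total external cost = ∫₀^{x_m} (10.14 + 0.95x) dx = 10.14×39.2244 + ½×0.95×39.2244² = 1128.5484.

1128.55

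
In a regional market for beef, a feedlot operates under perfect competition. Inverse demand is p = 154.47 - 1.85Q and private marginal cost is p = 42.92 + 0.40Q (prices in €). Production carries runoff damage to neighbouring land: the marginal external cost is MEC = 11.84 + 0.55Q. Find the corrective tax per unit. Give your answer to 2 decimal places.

tax = €31.43 per unit

Social marginal cost = private MC + MEC = 54.76 + 0.95Q.
Set SMC = demand: 54.76 + 0.95Q = 154.47 - 1.85Q → Q* = 35.6107.
The Pigouvian tax equals MEC at Q*: 11.84 + 0.55×35.6107 = 31.4259.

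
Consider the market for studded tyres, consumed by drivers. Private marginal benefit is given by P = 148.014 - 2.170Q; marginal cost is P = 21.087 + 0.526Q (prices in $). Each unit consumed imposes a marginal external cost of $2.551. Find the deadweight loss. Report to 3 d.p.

DWL = $1.207

Market equilibrium (private): 21.087 + 0.526Q = 148.014 - 2.170Q → Q_m = 47.0797.
Social marginal benefit = demand − MEC = 145.463 - 2.170Q.
Set SMB = MC: 145.463 - 2.170Q = 21.087 + 0.526Q → Q* = 46.1335.
Between Q* and Q_m the wedge MC − SMB runs linearly from 0 to MEC(Q_m), so the loss is a triangle.
DWL = ½ × 0.9462 × 2.5510 = 1.2069.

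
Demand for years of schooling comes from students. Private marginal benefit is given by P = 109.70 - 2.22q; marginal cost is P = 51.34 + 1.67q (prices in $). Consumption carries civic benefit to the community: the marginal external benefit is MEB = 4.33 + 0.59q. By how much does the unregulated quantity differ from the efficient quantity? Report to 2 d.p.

Market equilibrium (private): 51.34 + 1.67q = 109.70 - 2.22q → q_m = 15.0026.
Social marginal benefit = demand + MEB = 114.03 - 1.63q.
Set SMB = MC: 114.03 - 1.63q = 51.34 + 1.67q → q* = 18.9970.
Gap = |15.0026 − 18.9970| = 3.9944.

3.99 units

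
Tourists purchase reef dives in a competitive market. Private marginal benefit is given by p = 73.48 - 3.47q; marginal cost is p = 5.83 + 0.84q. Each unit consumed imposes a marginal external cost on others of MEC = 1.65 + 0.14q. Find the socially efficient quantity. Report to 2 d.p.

q* = 14.83

Social marginal benefit = demand − MEC = 71.83 - 3.61q.
Set SMB = MC: 71.83 - 3.61q = 5.83 + 0.84q → q* = 14.8315.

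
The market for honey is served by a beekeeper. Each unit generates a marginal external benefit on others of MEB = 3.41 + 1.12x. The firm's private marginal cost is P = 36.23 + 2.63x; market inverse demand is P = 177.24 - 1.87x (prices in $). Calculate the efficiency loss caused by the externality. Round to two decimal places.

Market equilibrium (private): 36.23 + 2.63x = 177.24 - 1.87x → x_m = 31.3356.
Social marginal cost = private MC − MEB = 32.82 + 1.51x.
Set SMC = demand: 32.82 + 1.51x = 177.24 - 1.87x → x* = 42.7278.
Height of the DWL triangle at x_m is demand(x_m) − SMC(x_m) = MEB(x_m) = 38.5058.
DWL = ½ × 11.3922 × 38.5058 = 219.3329.

DWL = $219.33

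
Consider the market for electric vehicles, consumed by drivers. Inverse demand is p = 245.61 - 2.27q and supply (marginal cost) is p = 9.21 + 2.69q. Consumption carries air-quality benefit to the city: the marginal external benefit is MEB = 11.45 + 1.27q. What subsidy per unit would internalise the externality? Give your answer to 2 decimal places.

subsidy = 96.75 per unit

Social marginal benefit = demand + MEB = 257.06 - q.
Set SMB = MC: 257.06 - q = 9.21 + 2.69q → q* = 67.1680.
The Pigouvian subsidy equals MEB at q*: 11.45 + 1.27×67.1680 = 96.7534.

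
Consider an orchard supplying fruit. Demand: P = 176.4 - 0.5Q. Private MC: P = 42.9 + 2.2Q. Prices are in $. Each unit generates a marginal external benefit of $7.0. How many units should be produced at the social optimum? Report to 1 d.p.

Social marginal cost = private MC − MEB = 35.9 + 2.2Q.
Set SMC = demand: 35.9 + 2.2Q = 176.4 - 0.5Q → Q* = 52.0370.

Q* = 52.0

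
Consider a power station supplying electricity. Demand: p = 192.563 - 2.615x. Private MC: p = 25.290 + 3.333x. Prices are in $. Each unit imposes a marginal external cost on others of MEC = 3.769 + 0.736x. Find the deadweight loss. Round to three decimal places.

Market equilibrium (private): 25.290 + 3.333x = 192.563 - 2.615x → x_m = 28.1226.
Social marginal cost = private MC + MEC = 29.059 + 4.069x.
Set SMC = demand: 29.059 + 4.069x = 192.563 - 2.615x → x* = 24.4620.
The loss is the area between SMC and demand from x* to x_m; with linear curves that's a triangle of height MEC(x_m).
DWL = ½ × 3.6606 × 24.4672 = 44.7823.

DWL = $44.782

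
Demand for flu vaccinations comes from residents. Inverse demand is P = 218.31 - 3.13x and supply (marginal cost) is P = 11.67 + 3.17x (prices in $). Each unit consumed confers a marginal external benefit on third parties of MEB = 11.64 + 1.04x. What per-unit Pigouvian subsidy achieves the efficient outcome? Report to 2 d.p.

Social marginal benefit = demand + MEB = 229.95 - 2.09x.
Set SMB = MC: 229.95 - 2.09x = 11.67 + 3.17x → x* = 41.4981.
The Pigouvian subsidy equals MEB at x*: 11.64 + 1.04×41.4981 = 54.7980.

subsidy = $54.80 per unit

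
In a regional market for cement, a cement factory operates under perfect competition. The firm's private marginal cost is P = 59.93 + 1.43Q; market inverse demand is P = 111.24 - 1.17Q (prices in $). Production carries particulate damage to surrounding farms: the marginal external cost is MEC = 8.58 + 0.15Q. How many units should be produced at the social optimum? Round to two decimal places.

Q* = 15.54

Social marginal cost = private MC + MEC = 68.51 + 1.58Q.
Set SMC = demand: 68.51 + 1.58Q = 111.24 - 1.17Q → Q* = 15.5382.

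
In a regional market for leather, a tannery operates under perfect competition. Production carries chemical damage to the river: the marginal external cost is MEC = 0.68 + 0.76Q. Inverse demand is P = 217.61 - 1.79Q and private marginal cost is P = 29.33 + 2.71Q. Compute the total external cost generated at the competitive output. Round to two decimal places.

Market equilibrium (private): 29.33 + 2.71Q = 217.61 - 1.79Q → Q_m = 41.8400.
Total external cost = ∫₀^{Q_m} (0.68 + 0.76Q) dQ = 0.68×41.8400 + ½×0.76×41.8400² = 693.6737.

693.67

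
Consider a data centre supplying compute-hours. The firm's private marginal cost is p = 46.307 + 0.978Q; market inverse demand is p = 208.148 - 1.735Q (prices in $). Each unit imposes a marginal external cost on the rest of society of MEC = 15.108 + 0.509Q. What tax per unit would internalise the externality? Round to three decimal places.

tax = $38.288 per unit

Social marginal cost = private MC + MEC = 61.415 + 1.487Q.
Set SMC = demand: 61.415 + 1.487Q = 208.148 - 1.735Q → Q* = 45.5410.
The Pigouvian tax equals MEC at Q*: 15.108 + 0.509×45.5410 = 38.2884.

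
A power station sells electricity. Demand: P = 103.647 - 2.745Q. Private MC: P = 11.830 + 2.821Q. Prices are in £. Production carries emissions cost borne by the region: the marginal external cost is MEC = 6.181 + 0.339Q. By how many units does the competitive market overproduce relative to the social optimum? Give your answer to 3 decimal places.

Market equilibrium (private): 11.830 + 2.821Q = 103.647 - 2.745Q → Q_m = 16.4960.
Social marginal cost = private MC + MEC = 18.011 + 3.160Q.
Set SMC = demand: 18.011 + 3.160Q = 103.647 - 2.745Q → Q* = 14.5023.
Gap = |16.4960 − 14.5023| = 1.9937.

1.994 units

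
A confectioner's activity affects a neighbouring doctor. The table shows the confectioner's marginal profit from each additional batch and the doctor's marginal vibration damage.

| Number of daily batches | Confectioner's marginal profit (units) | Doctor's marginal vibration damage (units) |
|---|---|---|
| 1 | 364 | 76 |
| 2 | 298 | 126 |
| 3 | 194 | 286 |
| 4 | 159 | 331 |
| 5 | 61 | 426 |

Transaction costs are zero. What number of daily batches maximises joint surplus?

2

Bargaining reaches the level where marginal profit last exceeds marginal vibration damage.
That holds through level 2 (298 ≥ 126) but not at 3 (194 < 286).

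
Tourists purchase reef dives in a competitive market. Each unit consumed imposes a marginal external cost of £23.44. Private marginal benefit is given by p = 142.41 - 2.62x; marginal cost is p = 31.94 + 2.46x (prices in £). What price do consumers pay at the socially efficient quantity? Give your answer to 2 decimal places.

Social marginal benefit = demand − MEC = 118.97 - 2.62x.
Set SMB = MC: 118.97 - 2.62x = 31.94 + 2.46x → x* = 17.1319.
Consumer price on the demand curve at x*: 142.41 − 2.62×17.1319 = 97.5244.

P = £97.52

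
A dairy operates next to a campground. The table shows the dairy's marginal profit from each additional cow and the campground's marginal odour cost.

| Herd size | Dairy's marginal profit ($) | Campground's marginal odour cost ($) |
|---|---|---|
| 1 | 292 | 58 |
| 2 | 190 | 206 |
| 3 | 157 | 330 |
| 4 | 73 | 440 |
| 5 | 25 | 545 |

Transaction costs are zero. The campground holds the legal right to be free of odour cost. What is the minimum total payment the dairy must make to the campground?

Efficient level: marginal profit ≥ marginal odour cost through level 1, so k* = 1.
With the campground holding the right, the dairy must at least compensate total damage at k*: 58 = 58.

$58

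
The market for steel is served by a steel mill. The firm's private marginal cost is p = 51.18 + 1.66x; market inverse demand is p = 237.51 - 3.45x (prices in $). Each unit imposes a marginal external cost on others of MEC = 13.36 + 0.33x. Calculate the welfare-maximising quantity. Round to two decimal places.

Social marginal cost = private MC + MEC = 64.54 + 1.99x.
Set SMC = demand: 64.54 + 1.99x = 237.51 - 3.45x → x* = 31.7960.

x* = 31.80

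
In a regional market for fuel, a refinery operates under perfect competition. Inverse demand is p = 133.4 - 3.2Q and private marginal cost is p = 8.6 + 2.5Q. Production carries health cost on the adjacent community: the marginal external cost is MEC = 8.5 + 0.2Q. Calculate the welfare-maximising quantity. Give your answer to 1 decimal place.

Social marginal cost = private MC + MEC = 17.1 + 2.7Q.
Set SMC = demand: 17.1 + 2.7Q = 133.4 - 3.2Q → Q* = 19.7119.

Q* = 19.7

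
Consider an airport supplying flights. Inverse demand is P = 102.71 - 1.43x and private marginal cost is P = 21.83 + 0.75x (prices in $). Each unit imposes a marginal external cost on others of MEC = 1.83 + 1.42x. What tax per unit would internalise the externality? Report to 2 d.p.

tax = $33.01 per unit

Social marginal cost = private MC + MEC = 23.66 + 2.17x.
Set SMC = demand: 23.66 + 2.17x = 102.71 - 1.43x → x* = 21.9583.
The Pigouvian tax equals MEC at x*: 1.83 + 1.42×21.9583 = 33.0108.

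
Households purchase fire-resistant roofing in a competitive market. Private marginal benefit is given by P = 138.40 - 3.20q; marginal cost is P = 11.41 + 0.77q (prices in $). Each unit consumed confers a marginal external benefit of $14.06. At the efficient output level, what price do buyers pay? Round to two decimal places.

Social marginal benefit = demand + MEB = 152.46 - 3.20q.
Set SMB = MC: 152.46 - 3.20q = 11.41 + 0.77q → q* = 35.5290.
Consumer price on the demand curve at q*: 138.40 − 3.20×35.5290 = 24.7072.

P = $24.71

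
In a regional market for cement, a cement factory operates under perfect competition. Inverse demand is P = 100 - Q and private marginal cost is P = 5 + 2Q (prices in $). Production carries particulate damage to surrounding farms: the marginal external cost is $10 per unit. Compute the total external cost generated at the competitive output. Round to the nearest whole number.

$317

Market equilibrium (private): 5 + 2Q = 100 - Q → Q_m = 31.6667.
Total external cost = MEC × Q_m = 10 × 31.6667 = 316.6670.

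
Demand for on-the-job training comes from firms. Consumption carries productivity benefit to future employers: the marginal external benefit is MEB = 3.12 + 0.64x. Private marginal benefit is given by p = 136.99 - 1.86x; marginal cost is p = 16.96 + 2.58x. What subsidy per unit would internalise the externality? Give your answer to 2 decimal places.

subsidy = 23.86 per unit

Social marginal benefit = demand + MEB = 140.11 - 1.22x.
Set SMB = MC: 140.11 - 1.22x = 16.96 + 2.58x → x* = 32.4079.
The Pigouvian subsidy equals MEB at x*: 3.12 + 0.64×32.4079 = 23.8611.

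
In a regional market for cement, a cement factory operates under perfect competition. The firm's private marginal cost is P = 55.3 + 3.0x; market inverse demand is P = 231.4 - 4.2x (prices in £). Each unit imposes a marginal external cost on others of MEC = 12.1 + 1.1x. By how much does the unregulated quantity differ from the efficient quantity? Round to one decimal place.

4.7 units

Market equilibrium (private): 55.3 + 3.0x = 231.4 - 4.2x → x_m = 24.4583.
Social marginal cost = private MC + MEC = 67.4 + 4.1x.
Set SMC = demand: 67.4 + 4.1x = 231.4 - 4.2x → x* = 19.7590.
Gap = |24.4583 − 19.7590| = 4.6993.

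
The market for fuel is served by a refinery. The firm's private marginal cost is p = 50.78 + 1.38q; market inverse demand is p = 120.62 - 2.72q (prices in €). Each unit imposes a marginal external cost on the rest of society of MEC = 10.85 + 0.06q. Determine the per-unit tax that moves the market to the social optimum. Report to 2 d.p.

Social marginal cost = private MC + MEC = 61.63 + 1.44q.
Set SMC = demand: 61.63 + 1.44q = 120.62 - 2.72q → q* = 14.1803.
The Pigouvian tax equals MEC at q*: 10.85 + 0.06×14.1803 = 11.7008.

tax = €11.70 per unit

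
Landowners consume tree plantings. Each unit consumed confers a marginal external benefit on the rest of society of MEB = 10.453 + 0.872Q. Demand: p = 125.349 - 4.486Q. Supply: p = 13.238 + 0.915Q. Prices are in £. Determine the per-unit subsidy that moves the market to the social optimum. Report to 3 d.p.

subsidy = £34.051 per unit

Social marginal benefit = demand + MEB = 135.802 - 3.614Q.
Set SMB = MC: 135.802 - 3.614Q = 13.238 + 0.915Q → Q* = 27.0620.
The Pigouvian subsidy equals MEB at Q*: 10.453 + 0.872×27.0620 = 34.0511.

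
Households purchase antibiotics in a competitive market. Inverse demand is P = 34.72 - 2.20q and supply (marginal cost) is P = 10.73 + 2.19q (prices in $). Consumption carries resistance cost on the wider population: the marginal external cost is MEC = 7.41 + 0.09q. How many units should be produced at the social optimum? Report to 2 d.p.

Social marginal benefit = demand − MEC = 27.31 - 2.29q.
Set SMB = MC: 27.31 - 2.29q = 10.73 + 2.19q → q* = 3.7009.

q* = 3.70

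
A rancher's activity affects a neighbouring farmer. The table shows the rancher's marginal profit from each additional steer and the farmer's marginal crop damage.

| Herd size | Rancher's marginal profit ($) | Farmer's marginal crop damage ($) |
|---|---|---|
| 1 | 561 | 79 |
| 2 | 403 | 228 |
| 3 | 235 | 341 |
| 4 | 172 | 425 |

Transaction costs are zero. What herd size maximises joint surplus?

2

Bargaining reaches the level where marginal profit last exceeds marginal crop damage.
That holds through level 2 (403 ≥ 228) but not at 3 (235 < 341).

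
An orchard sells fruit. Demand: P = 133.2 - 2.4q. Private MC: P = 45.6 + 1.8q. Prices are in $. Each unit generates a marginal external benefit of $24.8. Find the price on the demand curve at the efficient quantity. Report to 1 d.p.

Social marginal cost = private MC − MEB = 20.8 + 1.8q.
Set SMC = demand: 20.8 + 1.8q = 133.2 - 2.4q → q* = 26.7619.
Consumer price on the demand curve at q*: 133.2 − 2.4×26.7619 = 68.9714.

P = $69.0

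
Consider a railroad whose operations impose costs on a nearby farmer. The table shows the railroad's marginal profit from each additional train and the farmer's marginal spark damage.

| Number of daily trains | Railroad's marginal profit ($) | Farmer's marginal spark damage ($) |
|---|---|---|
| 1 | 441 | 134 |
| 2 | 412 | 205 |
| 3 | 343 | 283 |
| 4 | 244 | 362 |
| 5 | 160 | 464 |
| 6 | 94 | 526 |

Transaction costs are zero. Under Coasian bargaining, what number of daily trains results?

3

Bargaining reaches the level where marginal profit last exceeds marginal spark damage.
That holds through level 3 (343 ≥ 283) but not at 4 (244 < 362).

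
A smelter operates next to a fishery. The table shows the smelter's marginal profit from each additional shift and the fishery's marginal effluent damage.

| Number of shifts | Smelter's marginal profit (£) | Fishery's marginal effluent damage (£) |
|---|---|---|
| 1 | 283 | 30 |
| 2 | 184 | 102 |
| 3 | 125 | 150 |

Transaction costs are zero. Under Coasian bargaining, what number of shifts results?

Bargaining reaches the level where marginal profit last exceeds marginal effluent damage.
That holds through level 2 (184 ≥ 102) but not at 3 (125 < 150).

2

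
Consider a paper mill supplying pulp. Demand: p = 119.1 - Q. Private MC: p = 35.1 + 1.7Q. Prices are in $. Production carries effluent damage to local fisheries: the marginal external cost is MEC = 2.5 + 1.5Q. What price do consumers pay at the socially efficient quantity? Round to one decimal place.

Social marginal cost = private MC + MEC = 37.6 + 3.2Q.
Set SMC = demand: 37.6 + 3.2Q = 119.1 - Q → Q* = 19.4048.
Consumer price on the demand curve at Q*: 119.1 − 1.0×19.4048 = 99.6952.

P = $99.7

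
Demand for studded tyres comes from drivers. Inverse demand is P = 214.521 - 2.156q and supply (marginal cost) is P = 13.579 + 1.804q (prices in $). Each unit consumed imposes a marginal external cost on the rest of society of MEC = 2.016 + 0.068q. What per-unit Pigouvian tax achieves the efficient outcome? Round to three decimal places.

Social marginal benefit = demand − MEC = 212.505 - 2.224q.
Set SMB = MC: 212.505 - 2.224q = 13.579 + 1.804q → q* = 49.3858.
The Pigouvian tax equals MEC at q*: 2.016 + 0.068×49.3858 = 5.3742.

tax = $5.374 per unit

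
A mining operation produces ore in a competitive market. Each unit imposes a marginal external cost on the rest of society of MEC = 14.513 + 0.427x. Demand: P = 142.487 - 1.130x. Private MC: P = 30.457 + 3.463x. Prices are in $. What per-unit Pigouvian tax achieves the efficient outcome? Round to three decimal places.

tax = $22.808 per unit

Social marginal cost = private MC + MEC = 44.970 + 3.890x.
Set SMC = demand: 44.970 + 3.890x = 142.487 - 1.130x → x* = 19.4257.
The Pigouvian tax equals MEC at x*: 14.513 + 0.427×19.4257 = 22.8078.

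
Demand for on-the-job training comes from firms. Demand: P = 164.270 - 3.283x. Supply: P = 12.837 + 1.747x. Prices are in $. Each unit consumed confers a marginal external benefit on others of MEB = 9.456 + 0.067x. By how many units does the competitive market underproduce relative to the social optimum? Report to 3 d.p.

2.312 units

Market equilibrium (private): 12.837 + 1.747x = 164.270 - 3.283x → x_m = 30.1060.
Social marginal benefit = demand + MEB = 173.726 - 3.216x.
Set SMB = MC: 173.726 - 3.216x = 12.837 + 1.747x → x* = 32.4177.
Gap = |30.1060 − 32.4177| = 2.3117.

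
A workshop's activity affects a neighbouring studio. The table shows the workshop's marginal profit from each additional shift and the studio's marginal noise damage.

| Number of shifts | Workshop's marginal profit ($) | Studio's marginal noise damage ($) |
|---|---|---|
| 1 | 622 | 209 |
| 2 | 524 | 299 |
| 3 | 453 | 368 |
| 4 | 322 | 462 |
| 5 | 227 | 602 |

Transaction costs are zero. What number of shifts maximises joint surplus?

3

Bargaining reaches the level where marginal profit last exceeds marginal noise damage.
That holds through level 3 (453 ≥ 368) but not at 4 (322 < 462).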